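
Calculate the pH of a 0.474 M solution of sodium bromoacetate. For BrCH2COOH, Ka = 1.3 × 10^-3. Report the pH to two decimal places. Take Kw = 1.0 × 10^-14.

pH = 8.28

BrCH2COO- is the conjugate base of the weak acid BrCH2COOH.
Kb = Kw/Ka = 1.0×10^-14 / 1.3 × 10^-3 = 7.69 × 10^-12
From the ICE table, Kb = [OH-]²/(0.474 − [OH-]) = 7.69 × 10^-12.
Neglecting [OH-] in the denominator: [OH-] = √(7.69 × 10^-12 × 0.474) = 1.91 × 10^-6 M
pOH = 5.72, so pH = 14.00 − pOH = 8.28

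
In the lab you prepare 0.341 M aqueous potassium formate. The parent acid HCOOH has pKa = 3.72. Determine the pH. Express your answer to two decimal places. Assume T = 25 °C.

pH = 8.63

HCOO- is the conjugate base of the weak acid HCOOH.
Ka = 10^(−3.72) = 1.91 × 10^-4
Kb = Kw/Ka = 1.0×10^-14 / 1.91 × 10^-4 = 5.24 × 10^-11
From the ICE table, Kb = [OH-]²/(0.341 − [OH-]) = 5.24 × 10^-11.
Assume [OH-] ≪ 0.341: [OH-] ≈ √(5.24 × 10^-11 × 0.341) = 4.23 × 10^-6 M
Check: 0.0012% ionized — well under 5%, approximation valid.
pOH = 5.37, so pH = 14.00 − pOH = 8.63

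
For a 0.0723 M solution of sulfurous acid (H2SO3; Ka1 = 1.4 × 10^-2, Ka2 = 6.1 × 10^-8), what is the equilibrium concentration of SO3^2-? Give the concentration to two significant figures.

6.1 × 10^-8 M

First ionization gives [H+] ≈ [HSO3-] = 2.56 × 10^-2 M.
Second step: Ka2 = [H+][SO3^2-]/[HSO3-] ≈ [SO3^2-] (since [H+] ≈ [HSO3-]).
So [SO3^2-] ≈ Ka2.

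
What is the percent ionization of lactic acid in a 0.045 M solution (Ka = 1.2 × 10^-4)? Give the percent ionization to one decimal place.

CH3CH(OH)COOH ⇌ CH3CH(OH)COO- + H+; let x = [H+] at equilibrium.
Ka = x²/(C₀ − x); solving the quadratic gives x = 2.26 × 10^-3 M.
% ionization = x/C₀ × 100% = 2.26 × 10^-3/0.045 × 100% = 5.0%

5.0%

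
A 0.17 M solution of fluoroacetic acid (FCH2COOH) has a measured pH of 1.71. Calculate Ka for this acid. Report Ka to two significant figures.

[H+] = 10^(-1.71) = 1.95 × 10^-2 M
At equilibrium [HA] = 0.17 − 1.95 × 10^-2 = 1.51 × 10^-1 M
Ka = [H+][A-]/[HA] = (1.95 × 10^-2)² / 1.51 × 10^-1 = 2.5 × 10^-3

Ka = 2.5 × 10^-3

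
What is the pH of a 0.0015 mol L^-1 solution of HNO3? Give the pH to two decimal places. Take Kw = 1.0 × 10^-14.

pH = 2.82

HNO3 is a strong acid and dissociates completely, so [H+] = 0.0015 M.
pH = -log(0.0015) = 2.82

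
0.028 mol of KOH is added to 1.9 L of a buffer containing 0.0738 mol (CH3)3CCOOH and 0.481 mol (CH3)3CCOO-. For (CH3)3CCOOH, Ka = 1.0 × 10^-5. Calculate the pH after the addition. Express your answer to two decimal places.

After neutralization: n((CH3)3CCOOH) = 0.0458 mol, n((CH3)3CCOO-) = 0.509 mol.
pKa = −log(1.0 × 10^-5) = 5.000
pH = pKa + log(n_(CH3)3CCOO-/n_(CH3)3CCOOH) = 5.000 + log(0.509/0.0458) = 5.000 + (+1.046)

pH = 6.05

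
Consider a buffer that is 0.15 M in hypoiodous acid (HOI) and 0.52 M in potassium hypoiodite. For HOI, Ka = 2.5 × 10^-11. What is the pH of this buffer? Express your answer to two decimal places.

pH = 11.14

pKa = −log(2.5 × 10^-11) = 10.602
pH = pKa + log([A⁻]/[HA]) = 10.602 + log(0.52/0.15)
pH = 10.602 + (+0.540) = 11.14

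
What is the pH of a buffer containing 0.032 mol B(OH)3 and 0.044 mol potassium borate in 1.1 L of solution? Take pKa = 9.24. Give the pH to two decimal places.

pH = 9.38

pH = pKa + log([A⁻]/[HA]) = 9.24 + log(0.044/0.032)
pH = 9.24 + (+0.138) = 9.38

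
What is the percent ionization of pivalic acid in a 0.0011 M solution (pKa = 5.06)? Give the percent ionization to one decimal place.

8.5%

(CH3)3CCOOH ⇌ (CH3)3CCOO- + H+; let x = [H+] at equilibrium.
Ka = 10^(−5.06) = 8.71 × 10^-6
Solve x² + 8.71e-06x − 9.58e-09 = 0 → x = 9.36 × 10^-5 M
% ionization = x/C₀ × 100% = 9.36 × 10^-5/0.0011 × 100% = 8.5%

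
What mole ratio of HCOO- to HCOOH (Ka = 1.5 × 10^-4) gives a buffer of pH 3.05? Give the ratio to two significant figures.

pKa = -log(1.5 × 10^-4) = 3.824
pH = pKa + log(r) ⇒ log(r) = 3.05 − 3.824 = -0.774
r = [HCOO-]/[HCOOH] = 10^(-0.774) = 0.168

ratio = 0.17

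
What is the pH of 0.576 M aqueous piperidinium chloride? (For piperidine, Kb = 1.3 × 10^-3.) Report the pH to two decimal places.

C5H10NH2+ is the conjugate acid of the weak base C5H10NH.
Ka = Kw/Kb = 1.0×10^-14 / 1.3 × 10^-3 = 7.69 × 10^-12
Let x = [H+] at equilibrium. Ka = x²/(0.576 − x).
Neglecting x in the denominator: x = √(7.69 × 10^-12 × 0.576) = 2.10 × 10^-6 M
Check: 0.00037% ionized — well under 5%, approximation valid.
pH = −log(2.10 × 10^-6) = 5.68

pH = 5.68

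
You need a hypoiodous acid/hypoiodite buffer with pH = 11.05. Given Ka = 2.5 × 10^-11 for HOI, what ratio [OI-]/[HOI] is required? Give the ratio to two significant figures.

ratio = 2.8

pKa = -log(2.5 × 10^-11) = 10.602
pH = pKa + log(r) ⇒ log(r) = 11.05 − 10.602 = +0.448
r = [OI-]/[HOI] = 10^(+0.448) = 2.81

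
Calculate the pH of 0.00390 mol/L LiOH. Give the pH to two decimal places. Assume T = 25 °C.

LiOH is a strong base; [OH-] = 0.0039 M.
pOH = -log(0.0039) = 2.41
pH = 14.00 - 2.41 = 11.59

pH = 11.59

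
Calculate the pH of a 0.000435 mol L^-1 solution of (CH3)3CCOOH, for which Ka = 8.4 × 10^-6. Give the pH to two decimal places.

pH = 4.25

(CH3)3CCOOH ⇌ (CH3)3CCOO- + H+
From the ICE table, Ka = [H+]²/(0.000435 − [H+]) = 8.4 × 10^-6.
The 5% rule fails; solving [H+]² + Ka·[H+] − Ka·C₀ = 0 exactly:
[H+] = (−Ka + √(Ka² + 4·Ka·C₀))/2 = 5.64 × 10^-5 M
pH = −log[H+] = −log(5.64 × 10^-5) = 4.25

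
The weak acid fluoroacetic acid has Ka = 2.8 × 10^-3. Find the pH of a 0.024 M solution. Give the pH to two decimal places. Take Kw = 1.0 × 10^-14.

pH = 2.16

FCH2COOH ⇌ FCH2COO- + H+
Ka = [H+]²/(0.024 − [H+]) = 2.8 × 10^-3
[H+] is not negligible relative to C₀; solve [H+]² + 0.0028·[H+] − 6.72e-05 = 0.
[H+] = [−0.0028 + √(0.0028² + 0.000269)]/2 = 6.92 × 10^-3 M
pH = −log[H+] = −log(6.92 × 10^-3) = 2.16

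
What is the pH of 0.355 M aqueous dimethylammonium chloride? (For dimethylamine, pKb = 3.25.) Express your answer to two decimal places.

pH = 5.60

(CH3)2NH2+ is the conjugate acid of the weak base (CH3)2NH.
Kb = 10^(−3.25) = 5.62 × 10^-4
Ka = Kw/Kb = 1.0×10^-14 / 5.62 × 10^-4 = 1.78 × 10^-11
From the ICE table, Ka = [H+]²/(0.355 − [H+]) = 1.78 × 10^-11.
Neglecting [H+] in the denominator: [H+] = √(1.78 × 10^-11 × 0.355) = 2.51 × 10^-6 M
Check: 0.00071% ionized — well under 5%, approximation valid.
pH = −log[H+] = −log(2.51 × 10^-6) = 5.60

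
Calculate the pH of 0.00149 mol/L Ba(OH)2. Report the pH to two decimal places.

pH = 11.47

Ba(OH)2 is a strong base (each formula unit releases 2 OH-); [OH-] = 0.00298 M.
pOH = -log(0.00298) = 2.53
pH = 14.00 - 2.53 = 11.47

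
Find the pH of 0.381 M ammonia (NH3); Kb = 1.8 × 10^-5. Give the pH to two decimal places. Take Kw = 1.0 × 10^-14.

NH3 + H2O ⇌ NH4+ + OH-
Kb = [OH-]²/(0.381 − [OH-]) = 1.8 × 10^-5
Neglecting [OH-] in the denominator: [OH-] = √(1.8 × 10^-5 × 0.381) = 2.62 × 10^-3 M
Check: 0.69% ionized — well under 5%, approximation valid.
pOH = −log(2.62 × 10^-3) = 2.58; pH = 14.00 − 2.58 = 11.42

pH = 11.42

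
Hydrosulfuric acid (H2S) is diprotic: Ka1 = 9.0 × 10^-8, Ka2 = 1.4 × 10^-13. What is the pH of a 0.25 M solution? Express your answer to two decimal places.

pH = 3.82

Ka1 ≫ Ka2, so treat the first dissociation as the only significant source of H+.
Ka1 = x²/(0.25 − x) = 9.0 × 10^-8
x ≈ √(9.0 × 10^-8 × 0.25) = 1.50 × 10^-4 M
pH = −log(1.50 × 10^-4) = 3.82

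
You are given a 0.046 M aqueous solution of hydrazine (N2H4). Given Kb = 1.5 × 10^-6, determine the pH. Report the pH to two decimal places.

N2H4 + H2O ⇌ N2H5+ + OH-
From the ICE table, Kb = x²/(0.046 − x) = 1.5 × 10^-6.
Assume x ≪ 0.046: x ≈ √(1.5 × 10^-6 × 0.046) = 2.63 × 10^-4 M
Check: 0.57% ionized — well under 5%, approximation valid.
pOH = 3.58, so pH = 14.00 − pOH = 10.42

pH = 10.42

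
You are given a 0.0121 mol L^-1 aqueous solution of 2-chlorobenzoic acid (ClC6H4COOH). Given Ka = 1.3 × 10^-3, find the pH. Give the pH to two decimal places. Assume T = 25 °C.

ClC6H4COOH ⇌ ClC6H4COO- + H+
Let x = [H+] at equilibrium. Ka = x²/(0.0121 − x).
The 5% rule fails; solving x² + Ka·x − Ka·C₀ = 0 exactly:
x = [−0.0013 + √(0.0013² + 6.29e-05)]/2 = 3.37 × 10^-3 M
pH = −log(3.37 × 10^-3) = 2.47

pH = 2.47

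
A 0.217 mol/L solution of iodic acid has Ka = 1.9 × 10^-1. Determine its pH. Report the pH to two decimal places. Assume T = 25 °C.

HIO3 ⇌ IO3- + H+
Let x = [H+] at equilibrium. Ka = x²/(0.217 − x).
The 5% rule fails; solving x² + Ka·x − Ka·C₀ = 0 exactly:
x = [−0.19 + √(0.19² + 0.165)]/2 = 1.29 × 10^-1 M
pH = −log(1.29 × 10^-1) = 0.89

pH = 0.89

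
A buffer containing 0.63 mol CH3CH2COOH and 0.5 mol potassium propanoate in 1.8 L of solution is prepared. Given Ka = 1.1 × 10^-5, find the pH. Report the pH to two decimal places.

pKa = −log(1.1 × 10^-5) = 4.959
Using pH = pKa + log([base]/[acid]) with [base]/[acid] = 0.5/0.63:
pH = 4.959 + (-0.100) = 4.86

pH = 4.86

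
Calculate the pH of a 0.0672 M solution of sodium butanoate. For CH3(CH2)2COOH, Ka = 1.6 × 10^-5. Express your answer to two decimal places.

CH3(CH2)2COO- is the conjugate base of the weak acid CH3(CH2)2COOH.
Kb = Kw/Ka = 1.0×10^-14 / 1.6 × 10^-5 = 6.25 × 10^-10
Kb = x²/(0.0672 − x) = 6.25 × 10^-10
Since Kb ≪ C₀, x ≈ √(Kb·C₀) = 6.48 × 10^-6 M.
pOH = 5.19, so pH = 14.00 − pOH = 8.81

pH = 8.81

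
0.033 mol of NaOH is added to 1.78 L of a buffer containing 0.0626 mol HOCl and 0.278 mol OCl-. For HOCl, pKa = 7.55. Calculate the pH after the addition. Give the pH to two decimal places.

pH = 8.57

OH- converts HOCl to OCl-: HOCl → 0.0296 mol, OCl- → 0.311 mol.
Henderson–Hasselbalch with mole ratio 0.311/0.0296: pH = 7.55 + (+1.021)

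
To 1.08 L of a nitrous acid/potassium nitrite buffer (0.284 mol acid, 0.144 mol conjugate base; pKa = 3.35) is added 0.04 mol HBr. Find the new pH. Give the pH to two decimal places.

After neutralization: n(HNO2) = 0.324 mol, n(NO2-) = 0.104 mol.
Henderson–Hasselbalch with mole ratio 0.104/0.324: pH = 3.35 + (-0.494)

pH = 2.86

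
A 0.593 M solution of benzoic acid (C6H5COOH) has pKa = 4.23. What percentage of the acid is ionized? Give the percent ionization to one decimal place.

C6H5COOH ⇌ C6H5COO- + H+; let x = [H+] at equilibrium.
Ka = 10^(−4.23) = 5.89 × 10^-5
x ≈ √(Ka·C₀) = √(5.89 × 10^-5 × 0.593) = 5.91 × 10^-3 M
Fraction ionized = 5.91 × 10^-3 / 0.593 = 0.0100 → 1.0%

1.0%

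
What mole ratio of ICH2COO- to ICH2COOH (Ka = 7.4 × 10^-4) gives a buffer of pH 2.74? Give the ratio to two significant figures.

ratio = 0.41

pKa = -log(7.4 × 10^-4) = 3.131
pH = pKa + log(r) ⇒ log(r) = 2.74 − 3.131 = -0.391
r = [ICH2COO-]/[ICH2COOH] = 10^(-0.391) = 0.406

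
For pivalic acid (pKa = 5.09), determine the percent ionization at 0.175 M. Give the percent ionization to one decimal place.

(CH3)3CCOOH ⇌ (CH3)3CCOO- + H+; let x = [H+] at equilibrium.
Ka = 10^(−5.09) = 8.13 × 10^-6
x ≈ √(Ka·C₀) = √(8.13 × 10^-6 × 0.175) = 1.19 × 10^-3 M
Fraction ionized = 1.19 × 10^-3 / 0.175 = 0.0068 → 0.7%

0.7%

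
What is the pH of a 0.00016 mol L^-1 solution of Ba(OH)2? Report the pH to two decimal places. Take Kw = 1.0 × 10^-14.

Ba(OH)2 is a strong base (each formula unit releases 2 OH-); [OH-] = 0.00032 M.
pOH = -log(0.00032) = 3.49
pH = 14.00 - 3.49 = 10.51

pH = 10.51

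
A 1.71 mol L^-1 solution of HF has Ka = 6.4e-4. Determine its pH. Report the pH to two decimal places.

pH = 1.48

HF ⇌ F- + H+
Let x = [H+] at equilibrium. Ka = x²/(1.71 − x).
Since Ka ≪ C₀, x ≈ √(Ka·C₀) = 3.31 × 10^-2 M.
Check: 1.9% ionized — well under 5%, approximation valid.
pH = −log(3.31 × 10^-2) = 1.48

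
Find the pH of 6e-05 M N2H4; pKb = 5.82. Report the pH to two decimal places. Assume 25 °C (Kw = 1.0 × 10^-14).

pH = 8.94

N2H4 + H2O ⇌ N2H5+ + OH-
Kb = 10^(−5.82) = 1.51 × 10^-6
Kb = x²/(6e-05 − x) = 1.51 × 10^-6
Here C₀/Kb ≈ 39.7, so the small-x approximation fails. Use the quadratic:
x = (−Kb + √(Kb² + 4·Kb·C₀))/2 = 8.79 × 10^-6 M
pOH = 5.06, so pH = 14.00 − pOH = 8.94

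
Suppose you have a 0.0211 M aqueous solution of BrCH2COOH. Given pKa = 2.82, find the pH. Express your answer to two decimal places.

BrCH2COOH ⇌ BrCH2COO- + H+
Ka = 10^(−2.82) = 1.51 × 10^-3
Ka = x²/(0.0211 − x) = 1.51 × 10^-3
The 5% rule fails; solving x² + Ka·x − Ka·C₀ = 0 exactly:
x = (−Ka + √(Ka² + 4·Ka·C₀))/2 = 4.94 × 10^-3 M
pH = −log(4.94 × 10^-3) = 2.31

pH = 2.31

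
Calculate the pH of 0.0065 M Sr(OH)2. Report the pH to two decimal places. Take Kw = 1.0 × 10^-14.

Sr(OH)2 is a strong base (each formula unit releases 2 OH-); [OH-] = 0.013 M.
pOH = -log(0.013) = 1.89
pH = 14.00 - 1.89 = 12.11

pH = 12.11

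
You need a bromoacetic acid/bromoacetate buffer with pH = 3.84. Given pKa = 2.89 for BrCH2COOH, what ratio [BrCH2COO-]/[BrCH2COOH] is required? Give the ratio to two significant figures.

pH = pKa + log(r) ⇒ log(r) = 3.84 − 2.89 = +0.95
r = [BrCH2COO-]/[BrCH2COOH] = 10^(+0.95) = 8.91

ratio = 8.9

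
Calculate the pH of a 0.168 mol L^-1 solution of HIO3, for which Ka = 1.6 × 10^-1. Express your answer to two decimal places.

pH = 0.99

HIO3 ⇌ IO3- + H+
From the ICE table, Ka = [H+]²/(0.168 − [H+]) = 1.6 × 10^-1.
The 5% rule fails; solving [H+]² + Ka·[H+] − Ka·C₀ = 0 exactly:
[H+] = (−Ka + √(Ka² + 4·Ka·C₀))/2 = 1.02 × 10^-1 M
pH = −log(1.02 × 10^-1) = 0.99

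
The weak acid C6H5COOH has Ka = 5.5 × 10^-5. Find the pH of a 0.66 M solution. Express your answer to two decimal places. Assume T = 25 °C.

pH = 2.22

C6H5COOH ⇌ C6H5COO- + H+
From the ICE table, Ka = [H+]²/(0.66 − [H+]) = 5.5 × 10^-5.
Neglecting [H+] in the denominator: [H+] = √(5.5 × 10^-5 × 0.66) = 6.02 × 10^-3 M
pH = −log(6.02 × 10^-3) = 2.22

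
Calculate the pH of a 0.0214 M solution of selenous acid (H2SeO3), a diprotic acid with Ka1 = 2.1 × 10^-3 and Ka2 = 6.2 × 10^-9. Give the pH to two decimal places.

pH = 2.24

Since Ka1 ≫ Ka2, the first ionization dominates [H+].
Ka1 = x²/(0.0214 − x) = 2.1 × 10^-3
Solving the quadratic: x = (−Ka1 + √(Ka1² + 4·Ka1·C₀))/2 = 5.74 × 10^-3 M
pH = −log(5.74 × 10^-3) = 2.24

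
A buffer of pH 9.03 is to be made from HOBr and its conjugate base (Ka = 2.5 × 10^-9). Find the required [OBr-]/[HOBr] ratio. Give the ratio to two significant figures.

pKa = -log(2.5 × 10^-9) = 8.602
pH = pKa + log(r) ⇒ log(r) = 9.03 − 8.602 = +0.428
r = [OBr-]/[HOBr] = 10^(+0.428) = 2.68

ratio = 2.7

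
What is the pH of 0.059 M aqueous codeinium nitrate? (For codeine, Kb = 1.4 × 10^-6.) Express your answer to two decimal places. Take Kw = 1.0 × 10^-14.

C18H22NO3+ is the conjugate acid of the weak base C18H21NO3.
Ka = Kw/Kb = 1.0×10^-14 / 1.4 × 10^-6 = 7.14 × 10^-9
Let x = [H+] at equilibrium. Ka = x²/(0.059 − x).
Since Ka ≪ C₀, x ≈ √(Ka·C₀) = 2.05 × 10^-5 M.
Check: 0.035% ionized — well under 5%, approximation valid.
pH = −log[H+] = −log(2.05 × 10^-5) = 4.69

pH = 4.69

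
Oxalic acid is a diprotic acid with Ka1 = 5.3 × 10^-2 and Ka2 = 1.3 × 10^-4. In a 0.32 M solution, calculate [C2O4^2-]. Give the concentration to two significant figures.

1.3 × 10^-4 M

First ionization gives [H+] ≈ [HC2O4-] = 1.06 × 10^-1 M.
Second step: Ka2 = [H+][C2O4^2-]/[HC2O4-] ≈ [C2O4^2-] (since [H+] ≈ [HC2O4-]).
So [C2O4^2-] ≈ Ka2.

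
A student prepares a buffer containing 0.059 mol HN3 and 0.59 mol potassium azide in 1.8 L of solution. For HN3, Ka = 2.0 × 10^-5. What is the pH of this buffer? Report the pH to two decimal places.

pKa = −log(2.0 × 10^-5) = 4.699
pH = pKa + log([A⁻]/[HA]) = 4.699 + log(0.59/0.059)
pH = 4.699 + (+1.000) = 5.70

pH = 5.70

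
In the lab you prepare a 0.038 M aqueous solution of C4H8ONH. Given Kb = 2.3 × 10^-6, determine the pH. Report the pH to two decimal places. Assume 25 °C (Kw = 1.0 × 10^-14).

C4H8ONH + H2O ⇌ C4H8ONH2+ + OH-
From the ICE table, Kb = x²/(0.038 − x) = 2.3 × 10^-6.
Assume x ≪ 0.038: x ≈ √(2.3 × 10^-6 × 0.038) = 2.96 × 10^-4 M
pOH = 3.53, so pH = 14.00 − pOH = 10.47

pH = 10.47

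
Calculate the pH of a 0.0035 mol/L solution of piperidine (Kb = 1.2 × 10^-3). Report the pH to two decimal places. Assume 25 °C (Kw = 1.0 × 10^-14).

C5H10NH + H2O ⇌ C5H10NH2+ + OH-
From the ICE table, Kb = [OH-]²/(0.0035 − [OH-]) = 1.2 × 10^-3.
[OH-] is not negligible relative to C₀; solve [OH-]² + 0.0012·[OH-] − 4.2e-06 = 0.
[OH-] = [−0.0012 + √(0.0012² + 1.68e-05)]/2 = 1.54 × 10^-3 M
pOH = −log(1.54 × 10^-3) = 2.81; pH = 14.00 − 2.81 = 11.19

pH = 11.19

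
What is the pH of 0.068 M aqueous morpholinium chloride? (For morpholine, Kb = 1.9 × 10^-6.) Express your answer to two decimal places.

pH = 4.72

C4H8ONH2+ is the conjugate acid of the weak base C4H8ONH.
Ka = Kw/Kb = 1.0×10^-14 / 1.9 × 10^-6 = 5.26 × 10^-9
From the ICE table, Ka = [H+]²/(0.068 − [H+]) = 5.26 × 10^-9.
Neglecting [H+] in the denominator: [H+] = √(5.26 × 10^-9 × 0.068) = 1.89 × 10^-5 M
pH = −log[H+] = −log(1.89 × 10^-5) = 4.72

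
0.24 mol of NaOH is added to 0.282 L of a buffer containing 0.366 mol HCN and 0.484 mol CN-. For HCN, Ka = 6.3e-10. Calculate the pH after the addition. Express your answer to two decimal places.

pH = 9.96

OH- converts HCN to CN-: HCN → 0.126 mol, CN- → 0.724 mol.
pKa = −log(6.3 × 10^-10) = 9.201
Henderson–Hasselbalch with mole ratio 0.724/0.126: pH = 9.201 + (+0.759)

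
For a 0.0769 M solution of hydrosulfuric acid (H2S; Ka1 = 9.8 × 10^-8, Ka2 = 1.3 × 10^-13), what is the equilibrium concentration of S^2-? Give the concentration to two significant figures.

First ionization gives [H+] ≈ [HS-] = 8.68 × 10^-5 M.
Second step: Ka2 = [H+][S^2-]/[HS-] ≈ [S^2-] (since [H+] ≈ [HS-]).
So [S^2-] ≈ Ka2.

1.3 × 10^-13 M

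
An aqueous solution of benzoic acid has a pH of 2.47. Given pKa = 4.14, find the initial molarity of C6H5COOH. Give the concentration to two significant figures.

[H+] = 10^(-2.47) = 3.39 × 10^-3 M = x
Ka = 10^(−4.14) = 7.24 × 10^-5
Ka = x²/(C₀ − x) ⇒ C₀ = x + x²/Ka
C₀ = 3.39 × 10^-3 + (3.39 × 10^-3)²/(7.24 × 10^-5) = 1.62 × 10^-1 M

C₀ = 1.6 × 10^-1 M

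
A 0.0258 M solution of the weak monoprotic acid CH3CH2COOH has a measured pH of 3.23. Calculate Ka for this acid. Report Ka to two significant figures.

Ka = 1.4 × 10^-5

[H+] = 10^(-3.23) = 5.89 × 10^-4 M
At equilibrium [HA] = 0.0258 − 5.89 × 10^-4 = 2.52 × 10^-2 M
Ka = [H+][A-]/[HA] = (5.89 × 10^-4)² / 2.52 × 10^-2 = 1.4 × 10^-5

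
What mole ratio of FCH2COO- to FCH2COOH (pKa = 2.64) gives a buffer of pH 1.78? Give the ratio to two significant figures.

ratio = 0.14

pH = pKa + log(r) ⇒ log(r) = 1.78 − 2.64 = -0.86
r = [FCH2COO-]/[FCH2COOH] = 10^(-0.86) = 0.138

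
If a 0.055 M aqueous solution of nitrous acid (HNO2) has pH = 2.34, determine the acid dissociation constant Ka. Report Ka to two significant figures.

Ka = 4.1 × 10^-4

[H+] = 10^(-2.34) = 4.57 × 10^-3 M
At equilibrium [HA] = 0.055 − 4.57 × 10^-3 = 5.04 × 10^-2 M
Ka = [H+][A-]/[HA] = (4.57 × 10^-3)² / 5.04 × 10^-2 = 4.1 × 10^-4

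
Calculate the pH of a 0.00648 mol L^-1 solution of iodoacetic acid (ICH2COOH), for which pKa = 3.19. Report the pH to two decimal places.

pH = 2.76

ICH2COOH ⇌ ICH2COO- + H+
Ka = 10^(−3.19) = 6.46 × 10^-4
From the ICE table, Ka = [H+]²/(0.00648 − [H+]) = 6.46 × 10^-4.
The 5% rule fails; solving [H+]² + Ka·[H+] − Ka·C₀ = 0 exactly:
[H+] = [−0.000646 + √(0.000646² + 1.67e-05)]/2 = 1.75 × 10^-3 M
pH = −log[H+] = −log(1.75 × 10^-3) = 2.76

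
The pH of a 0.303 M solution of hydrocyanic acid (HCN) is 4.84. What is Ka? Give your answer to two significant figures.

[H+] = 10^(-4.84) = 1.45 × 10^-5 M
At equilibrium [HA] = 0.303 − 1.45 × 10^-5 = 3.03 × 10^-1 M
Ka = [H+][A-]/[HA] = (1.45 × 10^-5)² / 3.03 × 10^-1 = 6.9 × 10^-10

Ka = 6.9 × 10^-10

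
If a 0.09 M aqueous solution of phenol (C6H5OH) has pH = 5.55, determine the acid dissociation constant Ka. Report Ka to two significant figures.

[H+] = 10^(-5.55) = 2.82 × 10^-6 M
At equilibrium [HA] = 0.09 − 2.82 × 10^-6 = 9.00 × 10^-2 M
Ka = [H+][A-]/[HA] = (2.82 × 10^-6)² / 9.00 × 10^-2 = 8.8 × 10^-11

Ka = 8.8 × 10^-11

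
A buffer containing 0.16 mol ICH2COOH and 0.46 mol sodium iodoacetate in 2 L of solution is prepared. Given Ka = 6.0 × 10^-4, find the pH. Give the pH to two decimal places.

pH = 3.68

pKa = −log(6.0 × 10^-4) = 3.222
pH = pKa + log([A⁻]/[HA]) = 3.222 + log(0.46/0.16)
pH = 3.222 + (+0.459) = 3.68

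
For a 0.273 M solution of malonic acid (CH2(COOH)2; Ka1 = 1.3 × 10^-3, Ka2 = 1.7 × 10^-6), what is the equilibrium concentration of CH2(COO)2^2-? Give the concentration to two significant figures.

1.7 × 10^-6 M

First ionization gives [H+] ≈ [CH2(COOH)COO-] = 1.82 × 10^-2 M.
Second step: Ka2 = [H+][CH2(COO)2^2-]/[CH2(COOH)COO-] ≈ [CH2(COO)2^2-] (since [H+] ≈ [CH2(COOH)COO-]).
So [CH2(COO)2^2-] ≈ Ka2.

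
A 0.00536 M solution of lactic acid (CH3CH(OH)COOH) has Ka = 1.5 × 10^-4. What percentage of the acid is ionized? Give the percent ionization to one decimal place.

15.4%

CH3CH(OH)COOH ⇌ CH3CH(OH)COO- + H+; let x = [H+] at equilibrium.
Ka = x²/(C₀ − x); solving the quadratic gives x = 8.25 × 10^-4 M.
% ionization = x/C₀ × 100% = 8.25 × 10^-4/0.00536 × 100% = 15.4%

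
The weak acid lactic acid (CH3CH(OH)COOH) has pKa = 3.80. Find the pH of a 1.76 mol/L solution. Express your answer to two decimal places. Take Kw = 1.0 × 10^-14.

CH3CH(OH)COOH ⇌ CH3CH(OH)COO- + H+
Ka = 10^(−3.80) = 1.58 × 10^-4
Ka = x²/(1.76 − x) = 1.58 × 10^-4
Neglecting x in the denominator: x = √(1.58 × 10^-4 × 1.76) = 1.67 × 10^-2 M
Check: 0.95% ionized — well under 5%, approximation valid.
pH = −log(1.67 × 10^-2) = 1.78

pH = 1.78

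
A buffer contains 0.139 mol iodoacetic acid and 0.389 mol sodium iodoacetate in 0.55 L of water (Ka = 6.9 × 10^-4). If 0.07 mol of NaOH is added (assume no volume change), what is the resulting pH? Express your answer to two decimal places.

After neutralization: n(ICH2COOH) = 0.069 mol, n(ICH2COO-) = 0.459 mol.
pKa = −log(6.9 × 10^-4) = 3.161
pH = pKa + log([A⁻]/[HA]) = 3.161 + log(0.459/0.069) = 3.161 +0.823

pH = 3.98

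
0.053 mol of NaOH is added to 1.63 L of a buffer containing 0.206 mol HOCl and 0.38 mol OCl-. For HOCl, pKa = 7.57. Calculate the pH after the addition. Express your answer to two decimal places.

pH = 8.02

OH- converts HOCl to OCl-: HOCl → 0.153 mol, OCl- → 0.433 mol.
pH = pKa + log(n_OCl-/n_HOCl) = 7.57 + log(0.433/0.153) = 7.57 + (+0.452)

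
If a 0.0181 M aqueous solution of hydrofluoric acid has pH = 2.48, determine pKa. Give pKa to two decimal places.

[H+] = 10^(-2.48) = 3.31 × 10^-3 M
At equilibrium [HA] = 0.0181 − 3.31 × 10^-3 = 1.48 × 10^-2 M
Ka = [H+][A-]/[HA] = (3.31 × 10^-3)² / 1.48 × 10^-2 = 7.40 × 10^-4
pKa = -log(7.40 × 10^-4) = 3.13

pKa = 3.13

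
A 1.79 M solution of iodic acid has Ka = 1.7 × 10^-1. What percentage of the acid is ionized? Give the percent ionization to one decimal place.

26.4%

HIO3 ⇌ IO3- + H+; let x = [H+] at equilibrium.
Solve x² + 0.17x − 0.304 = 0 → x = 4.73 × 10^-1 M
% ionization = x/C₀ × 100% = 4.73 × 10^-1/1.79 × 100% = 26.4%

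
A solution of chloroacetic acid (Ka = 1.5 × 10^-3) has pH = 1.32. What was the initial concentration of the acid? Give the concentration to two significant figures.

[H+] = 10^(-1.32) = 4.79 × 10^-2 M = x
Ka = x²/(C₀ − x) ⇒ C₀ = x + x²/Ka
C₀ = 4.79 × 10^-2 + (4.79 × 10^-2)²/(1.5 × 10^-3) = 1.58 M

C₀ = 1.6 M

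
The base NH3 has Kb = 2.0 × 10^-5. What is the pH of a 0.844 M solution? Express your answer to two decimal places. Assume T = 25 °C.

pH = 11.61

NH3 + H2O ⇌ NH4+ + OH-
Let x = [OH-] at equilibrium. Kb = x²/(0.844 − x).
Assume x ≪ 0.844: x ≈ √(2.0 × 10^-5 × 0.844) = 4.11 × 10^-3 M
Check: 0.49% ionized — well under 5%, approximation valid.
pOH = 2.39, so pH = 14.00 − pOH = 11.61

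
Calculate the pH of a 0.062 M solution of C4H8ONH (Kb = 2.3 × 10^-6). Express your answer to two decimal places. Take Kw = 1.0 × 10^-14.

C4H8ONH + H2O ⇌ C4H8ONH2+ + OH-
From the ICE table, Kb = x²/(0.062 − x) = 2.3 × 10^-6.
Since Kb ≪ C₀, x ≈ √(Kb·C₀) = 3.78 × 10^-4 M.
(x/C₀ = 0.61% < 5%, so the approximation holds.)
pOH = 3.42, so pH = 14.00 − pOH = 10.58

pH = 10.58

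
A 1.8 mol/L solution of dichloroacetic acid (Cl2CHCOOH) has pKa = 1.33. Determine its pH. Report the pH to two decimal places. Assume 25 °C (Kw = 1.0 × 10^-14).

pH = 0.57

Cl2CHCOOH ⇌ Cl2CHCOO- + H+
Ka = 10^(−1.33) = 4.68 × 10^-2
Let x = [H+] at equilibrium. Ka = x²/(1.8 − x).
The 5% rule fails; solving x² + Ka·x − Ka·C₀ = 0 exactly:
x = [−0.0468 + √(0.0468² + 0.337)]/2 = 2.68 × 10^-1 M
pH = −log(2.68 × 10^-1) = 0.57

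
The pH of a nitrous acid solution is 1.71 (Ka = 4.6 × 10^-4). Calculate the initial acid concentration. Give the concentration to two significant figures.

[H+] = 10^(-1.71) = 1.95 × 10^-2 M = x
Ka = x²/(C₀ − x) ⇒ C₀ = x + x²/Ka
C₀ = 1.95 × 10^-2 + (1.95 × 10^-2)²/(4.6 × 10^-4) = 8.46 × 10^-1 M

C₀ = 8.5 × 10^-1 M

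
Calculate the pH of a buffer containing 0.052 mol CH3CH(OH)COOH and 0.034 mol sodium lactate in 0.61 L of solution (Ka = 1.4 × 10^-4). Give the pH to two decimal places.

pH = 3.67

pKa = −log(1.4 × 10^-4) = 3.854
Using pH = pKa + log([base]/[acid]) with [base]/[acid] = 0.034/0.052:
pH = 3.854 + (-0.185) = 3.67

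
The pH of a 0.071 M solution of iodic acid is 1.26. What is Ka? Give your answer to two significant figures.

[H+] = 10^(-1.26) = 5.50 × 10^-2 M
At equilibrium [HA] = 0.071 − 5.50 × 10^-2 = 1.60 × 10^-2 M
Ka = [H+][A-]/[HA] = (5.50 × 10^-2)² / 1.60 × 10^-2 = 1.9 × 10^-1

Ka = 1.9 × 10^-1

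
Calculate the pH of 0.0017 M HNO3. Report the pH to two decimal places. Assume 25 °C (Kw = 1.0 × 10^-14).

pH = 2.77

HNO3 is a strong acid and dissociates completely, so [H+] = 0.0017 M.
pH = -log(0.0017) = 2.77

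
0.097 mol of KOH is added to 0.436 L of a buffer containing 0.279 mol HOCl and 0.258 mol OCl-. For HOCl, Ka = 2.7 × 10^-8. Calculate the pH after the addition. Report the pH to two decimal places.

pH = 7.86

After neutralization: n(HOCl) = 0.182 mol, n(OCl-) = 0.355 mol.
pKa = −log(2.7 × 10^-8) = 7.569
Henderson–Hasselbalch with mole ratio 0.355/0.182: pH = 7.569 + (+0.290)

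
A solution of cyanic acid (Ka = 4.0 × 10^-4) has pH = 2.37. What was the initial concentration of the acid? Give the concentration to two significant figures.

C₀ = 5.0 × 10^-2 M

[H+] = 10^(-2.37) = 4.27 × 10^-3 M = x
Ka = x²/(C₀ − x) ⇒ C₀ = x + x²/Ka
C₀ = 4.27 × 10^-3 + (4.27 × 10^-3)²/(4.0 × 10^-4) = 4.99 × 10^-2 M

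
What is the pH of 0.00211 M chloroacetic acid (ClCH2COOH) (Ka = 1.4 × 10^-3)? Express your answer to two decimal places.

ClCH2COOH ⇌ ClCH2COO- + H+
Let x = [H+] at equilibrium. Ka = x²/(0.00211 − x).
The 5% rule fails; solving x² + Ka·x − Ka·C₀ = 0 exactly:
x = (−Ka + √(Ka² + 4·Ka·C₀))/2 = 1.16 × 10^-3 M
pH = −log(1.16 × 10^-3) = 2.94

pH = 2.94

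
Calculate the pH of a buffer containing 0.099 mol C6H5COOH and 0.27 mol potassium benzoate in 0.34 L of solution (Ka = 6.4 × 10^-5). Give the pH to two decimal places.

pKa = −log(6.4 × 10^-5) = 4.194
Using pH = pKa + log([base]/[acid]) with [base]/[acid] = 0.27/0.099:
pH = 4.194 + (+0.436) = 4.63

pH = 4.63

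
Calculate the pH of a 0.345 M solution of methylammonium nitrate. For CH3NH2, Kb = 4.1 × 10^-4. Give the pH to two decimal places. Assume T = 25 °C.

CH3NH3+ is the conjugate acid of the weak base CH3NH2.
Ka = Kw/Kb = 1.0×10^-14 / 4.1 × 10^-4 = 2.44 × 10^-11
From the ICE table, Ka = [H+]²/(0.345 − [H+]) = 2.44 × 10^-11.
Since Ka ≪ C₀, [H+] ≈ √(Ka·C₀) = 2.90 × 10^-6 M.
pH = −log(2.90 × 10^-6) = 5.54

pH = 5.54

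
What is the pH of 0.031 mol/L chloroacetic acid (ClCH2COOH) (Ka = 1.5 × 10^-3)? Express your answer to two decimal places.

pH = 2.21

ClCH2COOH ⇌ ClCH2COO- + H+
Let x = [H+] at equilibrium. Ka = x²/(0.031 − x).
Here C₀/Ka ≈ 20.7, so the small-x approximation fails. Use the quadratic:
x = (−Ka + √(Ka² + 4·Ka·C₀))/2 = 6.11 × 10^-3 M
pH = −log[H+] = −log(6.11 × 10^-3) = 2.21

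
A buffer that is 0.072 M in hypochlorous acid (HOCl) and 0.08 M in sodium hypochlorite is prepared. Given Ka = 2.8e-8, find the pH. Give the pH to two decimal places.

pKa = −log(2.8 × 10^-8) = 7.553
Using pH = pKa + log([base]/[acid]) with [base]/[acid] = 0.08/0.072:
pH = 7.553 + (+0.046) = 7.60

pH = 7.60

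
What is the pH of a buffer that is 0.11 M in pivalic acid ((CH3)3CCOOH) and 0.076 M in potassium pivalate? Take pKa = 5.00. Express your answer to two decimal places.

Using pH = pKa + log([base]/[acid]) with [base]/[acid] = 0.076/0.11:
pH = 5.00 + (-0.161) = 4.84

pH = 4.84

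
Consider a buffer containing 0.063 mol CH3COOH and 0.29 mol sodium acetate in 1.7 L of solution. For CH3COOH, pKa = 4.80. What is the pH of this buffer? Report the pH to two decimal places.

pH = 5.46

Using pH = pKa + log([base]/[acid]) with [base]/[acid] = 0.29/0.063:
pH = 4.80 + (+0.663) = 5.46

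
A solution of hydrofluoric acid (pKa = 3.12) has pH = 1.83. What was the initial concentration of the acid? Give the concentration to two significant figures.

[H+] = 10^(-1.83) = 1.48 × 10^-2 M = x
Ka = 10^(−3.12) = 7.59 × 10^-4
Ka = x²/(C₀ − x) ⇒ C₀ = x + x²/Ka
C₀ = 1.48 × 10^-2 + (1.48 × 10^-2)²/(7.59 × 10^-4) = 3.03 × 10^-1 M

C₀ = 3.0 × 10^-1 M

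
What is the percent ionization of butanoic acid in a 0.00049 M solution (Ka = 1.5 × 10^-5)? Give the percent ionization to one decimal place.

16.0%

CH3(CH2)2COOH ⇌ CH3(CH2)2COO- + H+; let x = [H+] at equilibrium.
Ka = x²/(C₀ − x); solving the quadratic gives x = 7.86 × 10^-5 M.
Fraction ionized = 7.86 × 10^-5 / 0.00049 = 0.1604 → 16.0%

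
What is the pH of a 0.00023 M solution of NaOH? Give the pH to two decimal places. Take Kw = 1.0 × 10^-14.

pH = 10.36

NaOH is a strong base; [OH-] = 0.00023 M.
pOH = -log(0.00023) = 3.64
pH = 14.00 - 3.64 = 10.36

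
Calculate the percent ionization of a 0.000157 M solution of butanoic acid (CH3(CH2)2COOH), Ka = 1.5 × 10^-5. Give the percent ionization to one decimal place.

26.5%

CH3(CH2)2COOH ⇌ CH3(CH2)2COO- + H+; let x = [H+] at equilibrium.
Ka = x²/(C₀ − x); solving the quadratic gives x = 4.16 × 10^-5 M.
Fraction ionized = 4.16 × 10^-5 / 0.000157 = 0.2650 → 26.5%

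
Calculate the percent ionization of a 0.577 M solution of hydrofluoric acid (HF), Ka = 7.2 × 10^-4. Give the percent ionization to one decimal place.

HF ⇌ F- + H+; let x = [H+] at equilibrium.
x ≈ √(Ka·C₀) = √(7.2 × 10^-4 × 0.577) = 2.04 × 10^-2 M
% ionization = x/C₀ × 100% = 2.04 × 10^-2/0.577 × 100% = 3.5%

3.5%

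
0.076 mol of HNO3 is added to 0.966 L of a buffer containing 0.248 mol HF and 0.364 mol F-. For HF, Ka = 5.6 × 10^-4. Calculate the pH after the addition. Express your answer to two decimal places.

After neutralization: n(HF) = 0.324 mol, n(F-) = 0.288 mol.
pKa = −log(5.6 × 10^-4) = 3.252
pH = pKa + log(n_F-/n_HF) = 3.252 + log(0.288/0.324) = 3.252 + (-0.051)

pH = 3.20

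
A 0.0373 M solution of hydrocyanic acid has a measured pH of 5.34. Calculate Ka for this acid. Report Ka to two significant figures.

Ka = 5.6 × 10^-10

[H+] = 10^(-5.34) = 4.57 × 10^-6 M
At equilibrium [HA] = 0.0373 − 4.57 × 10^-6 = 3.73 × 10^-2 M
Ka = [H+][A-]/[HA] = (4.57 × 10^-6)² / 3.73 × 10^-2 = 5.6 × 10^-10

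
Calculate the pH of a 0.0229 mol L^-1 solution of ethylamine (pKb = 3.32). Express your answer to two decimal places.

pH = 11.49

C2H5NH2 + H2O ⇌ C2H5NH3+ + OH-
Kb = 10^(−3.32) = 4.79 × 10^-4
Let x = [OH-] at equilibrium. Kb = x²/(0.0229 − x).
x is not negligible relative to C₀; solve x² + 0.000479·x − 1.1e-05 = 0.
x = [−0.000479 + √(0.000479² + 4.39e-05)]/2 = 3.08 × 10^-3 M
pOH = −log(3.08 × 10^-3) = 2.51; pH = 14.00 − 2.51 = 11.49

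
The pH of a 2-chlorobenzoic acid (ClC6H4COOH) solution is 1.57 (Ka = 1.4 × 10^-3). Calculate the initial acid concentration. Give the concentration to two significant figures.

[H+] = 10^(-1.57) = 2.69 × 10^-2 M = x
Ka = x²/(C₀ − x) ⇒ C₀ = x + x²/Ka
C₀ = 2.69 × 10^-2 + (2.69 × 10^-2)²/(1.4 × 10^-3) = 5.44 × 10^-1 M

C₀ = 5.4 × 10^-1 M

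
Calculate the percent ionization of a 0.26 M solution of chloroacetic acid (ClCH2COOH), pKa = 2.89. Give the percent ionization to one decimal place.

6.8%

ClCH2COOH ⇌ ClCH2COO- + H+; let x = [H+] at equilibrium.
Ka = 10^(−2.89) = 1.29 × 10^-3
Ka = x²/(C₀ − x); solving the quadratic gives x = 1.77 × 10^-2 M.
% ionization = x/C₀ × 100% = 1.77 × 10^-2/0.26 × 100% = 6.8%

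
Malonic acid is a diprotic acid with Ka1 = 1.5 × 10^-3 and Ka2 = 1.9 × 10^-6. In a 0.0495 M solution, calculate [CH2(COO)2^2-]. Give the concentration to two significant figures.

1.9 × 10^-6 M

First ionization gives [H+] ≈ [CH2(COOH)COO-] = 7.90 × 10^-3 M.
Second step: Ka2 = [H+][CH2(COO)2^2-]/[CH2(COOH)COO-] ≈ [CH2(COO)2^2-] (since [H+] ≈ [CH2(COOH)COO-]).
So [CH2(COO)2^2-] ≈ Ka2.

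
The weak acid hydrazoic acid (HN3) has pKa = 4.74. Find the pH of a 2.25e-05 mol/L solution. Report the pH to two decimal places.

HN3 ⇌ N3- + H+
Ka = 10^(−4.74) = 1.82 × 10^-5
From the ICE table, Ka = [H+]²/(2.25e-05 − [H+]) = 1.82 × 10^-5.
The 5% rule fails; solving [H+]² + Ka·[H+] − Ka·C₀ = 0 exactly:
[H+] = (−Ka + √(Ka² + 4·Ka·C₀))/2 = 1.31 × 10^-5 M
pH = −log[H+] = −log(1.31 × 10^-5) = 4.88

pH = 4.88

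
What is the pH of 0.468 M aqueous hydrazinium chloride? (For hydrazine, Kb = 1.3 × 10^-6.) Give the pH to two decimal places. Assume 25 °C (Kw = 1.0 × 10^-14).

pH = 4.22

N2H5+ is the conjugate acid of the weak base N2H4.
Ka = Kw/Kb = 1.0×10^-14 / 1.3 × 10^-6 = 7.69 × 10^-9
From the ICE table, Ka = [H+]²/(0.468 − [H+]) = 7.69 × 10^-9.
Since Ka ≪ C₀, [H+] ≈ √(Ka·C₀) = 6.00 × 10^-5 M.
Check: 0.013% ionized — well under 5%, approximation valid.
pH = −log(6.00 × 10^-5) = 4.22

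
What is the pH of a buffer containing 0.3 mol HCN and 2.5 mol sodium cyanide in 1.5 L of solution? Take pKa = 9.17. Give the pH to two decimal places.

Henderson–Hasselbalch: pH = pKa + log([CN-]/[HCN]) = 9.17 + log(2.5/0.3)
pH = 9.17 + (+0.921) = 10.09

pH = 10.09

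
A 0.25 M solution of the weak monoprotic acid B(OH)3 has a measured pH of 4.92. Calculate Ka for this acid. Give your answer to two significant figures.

Ka = 5.8 × 10^-10

[H+] = 10^(-4.92) = 1.20 × 10^-5 M
At equilibrium [HA] = 0.25 − 1.20 × 10^-5 = 2.50 × 10^-1 M
Ka = [H+][A-]/[HA] = (1.20 × 10^-5)² / 2.50 × 10^-1 = 5.8 × 10^-10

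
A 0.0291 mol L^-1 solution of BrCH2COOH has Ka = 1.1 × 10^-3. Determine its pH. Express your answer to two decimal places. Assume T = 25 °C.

BrCH2COOH ⇌ BrCH2COO- + H+
Ka = x²/(0.0291 − x) = 1.1 × 10^-3
Here C₀/Ka ≈ 26.5, so the small-x approximation fails. Use the quadratic:
x = [−0.0011 + √(0.0011² + 0.000128)]/2 = 5.13 × 10^-3 M
pH = −log(5.13 × 10^-3) = 2.29

pH = 2.29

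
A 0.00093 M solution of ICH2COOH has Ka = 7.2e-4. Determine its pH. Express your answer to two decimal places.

pH = 3.27

ICH2COOH ⇌ ICH2COO- + H+
Let x = [H+] at equilibrium. Ka = x²/(0.00093 − x).
The 5% rule fails; solving x² + Ka·x − Ka·C₀ = 0 exactly:
x = (−Ka + √(Ka² + 4·Ka·C₀))/2 = 5.34 × 10^-4 M
pH = −log[H+] = −log(5.34 × 10^-4) = 3.27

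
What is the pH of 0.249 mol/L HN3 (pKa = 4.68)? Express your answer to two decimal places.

pH = 2.64

HN3 ⇌ N3- + H+
Ka = 10^(−4.68) = 2.09 × 10^-5
Ka = [H+]²/(0.249 − [H+]) = 2.09 × 10^-5
Since Ka ≪ C₀, [H+] ≈ √(Ka·C₀) = 2.28 × 10^-3 M.
([H+]/C₀ = 0.92% < 5%, so the approximation holds.)
pH = −log[H+] = −log(2.28 × 10^-3) = 2.64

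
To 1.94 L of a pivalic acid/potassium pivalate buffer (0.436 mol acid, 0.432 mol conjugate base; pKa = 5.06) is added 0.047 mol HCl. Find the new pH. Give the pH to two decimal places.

pH = 4.96

After neutralization: n((CH3)3CCOOH) = 0.483 mol, n((CH3)3CCOO-) = 0.385 mol.
pH = pKa + log(n_(CH3)3CCOO-/n_(CH3)3CCOOH) = 5.06 + log(0.385/0.483) = 5.06 + (-0.098)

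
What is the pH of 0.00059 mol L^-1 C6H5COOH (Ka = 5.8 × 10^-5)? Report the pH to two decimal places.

C6H5COOH ⇌ C6H5COO- + H+
From the ICE table, Ka = [H+]²/(0.00059 − [H+]) = 5.8 × 10^-5.
The 5% rule fails; solving [H+]² + Ka·[H+] − Ka·C₀ = 0 exactly:
[H+] = [−5.8e-05 + √(5.8e-05² + 1.37e-07)]/2 = 1.58 × 10^-4 M
pH = −log[H+] = −log(1.58 × 10^-4) = 3.80

pH = 3.80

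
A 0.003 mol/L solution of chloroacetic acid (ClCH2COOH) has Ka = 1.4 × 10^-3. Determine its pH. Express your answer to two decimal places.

pH = 2.83

ClCH2COOH ⇌ ClCH2COO- + H+
Ka = x²/(0.003 − x) = 1.4 × 10^-3
The 5% rule fails; solving x² + Ka·x − Ka·C₀ = 0 exactly:
x = (−Ka + √(Ka² + 4·Ka·C₀))/2 = 1.47 × 10^-3 M
pH = −log(1.47 × 10^-3) = 2.83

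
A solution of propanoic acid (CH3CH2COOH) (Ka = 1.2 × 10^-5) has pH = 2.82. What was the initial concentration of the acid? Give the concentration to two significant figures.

C₀ = 1.9 × 10^-1 M

[H+] = 10^(-2.82) = 1.51 × 10^-3 M = x
Ka = x²/(C₀ − x) ⇒ C₀ = x + x²/Ka
C₀ = 1.51 × 10^-3 + (1.51 × 10^-3)²/(1.2 × 10^-5) = 1.92 × 10^-1 M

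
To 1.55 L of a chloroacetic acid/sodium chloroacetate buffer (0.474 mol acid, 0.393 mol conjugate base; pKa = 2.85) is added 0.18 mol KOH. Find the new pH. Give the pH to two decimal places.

After neutralization: n(ClCH2COOH) = 0.294 mol, n(ClCH2COO-) = 0.573 mol.
pH = pKa + log(n_ClCH2COO-/n_ClCH2COOH) = 2.85 + log(0.573/0.294) = 2.85 + (+0.290)

pH = 3.14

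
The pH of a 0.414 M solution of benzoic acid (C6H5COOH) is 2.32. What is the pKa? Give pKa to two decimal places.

pKa = 4.25

[H+] = 10^(-2.32) = 4.79 × 10^-3 M
At equilibrium [HA] = 0.414 − 4.79 × 10^-3 = 4.09 × 10^-1 M
Ka = [H+][A-]/[HA] = (4.79 × 10^-3)² / 4.09 × 10^-1 = 5.61 × 10^-5
pKa = -log(5.61 × 10^-5) = 4.25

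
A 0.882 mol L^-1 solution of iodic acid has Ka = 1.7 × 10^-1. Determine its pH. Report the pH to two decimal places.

HIO3 ⇌ IO3- + H+
Ka = x²/(0.882 − x) = 1.7 × 10^-1
Here C₀/Ka ≈ 5.19, so the small-x approximation fails. Use the quadratic:
x = [−0.17 + √(0.17² + 0.6)]/2 = 3.11 × 10^-1 M
pH = −log[H+] = −log(3.11 × 10^-1) = 0.51

pH = 0.51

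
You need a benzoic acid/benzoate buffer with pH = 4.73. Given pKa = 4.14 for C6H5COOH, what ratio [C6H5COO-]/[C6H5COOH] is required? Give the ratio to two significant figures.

ratio = 3.9

pH = pKa + log(r) ⇒ log(r) = 4.73 − 4.14 = +0.59
r = [C6H5COO-]/[C6H5COOH] = 10^(+0.59) = 3.89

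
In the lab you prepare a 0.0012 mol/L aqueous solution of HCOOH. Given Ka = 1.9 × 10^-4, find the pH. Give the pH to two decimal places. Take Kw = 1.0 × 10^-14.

HCOOH ⇌ HCOO- + H+
From the ICE table, Ka = [H+]²/(0.0012 − [H+]) = 1.9 × 10^-4.
[H+] is not negligible relative to C₀; solve [H+]² + 0.00019·[H+] − 2.28e-07 = 0.
[H+] = [−0.00019 + √(0.00019² + 9.12e-07)]/2 = 3.92 × 10^-4 M
pH = −log(3.92 × 10^-4) = 3.41

pH = 3.41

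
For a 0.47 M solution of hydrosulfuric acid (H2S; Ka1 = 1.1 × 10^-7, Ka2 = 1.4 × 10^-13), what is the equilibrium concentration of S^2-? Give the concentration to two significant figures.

1.4 × 10^-13 M

First ionization gives [H+] ≈ [HS-] = 2.27 × 10^-4 M.
Second step: Ka2 = [H+][S^2-]/[HS-] ≈ [S^2-] (since [H+] ≈ [HS-]).
So [S^2-] ≈ Ka2.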